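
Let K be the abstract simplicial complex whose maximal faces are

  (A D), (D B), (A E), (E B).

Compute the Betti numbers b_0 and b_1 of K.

b_0 = 1, b_1 = 1.

K has 4 vertices, 4 edges.
rank ∂_0 = 0, rank ∂_1 = 3 ⇒ b_0 = 4 − 0 − 3 = 1; all invariant factors of ∂_1 are 1 so no torsion. So H_0 ≅ Z.
rank ∂_1 = 3, rank ∂_2 = 0 ⇒ b_1 = 4 − 3 − 0 = 1. So H_1 ≅ Z.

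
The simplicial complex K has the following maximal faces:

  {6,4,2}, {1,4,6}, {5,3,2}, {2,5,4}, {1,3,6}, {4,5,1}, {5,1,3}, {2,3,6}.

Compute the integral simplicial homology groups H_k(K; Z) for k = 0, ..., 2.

H_0 ≅ Z,  H_1 = 0,  H_2 ≅ Z.

K has 6 vertices, 12 edges, 8 triangles.
rank ∂_0 = 0, rank ∂_1 = 5 ⇒ b_0 = 6 − 0 − 5 = 1; all invariant factors of ∂_1 are 1 so no torsion. So H_0 ≅ Z.
rank ∂_1 = 5, rank ∂_2 = 7 ⇒ b_1 = 12 − 5 − 7 = 0; all invariant factors of ∂_2 are 1 so no torsion. So H_1 ≅ 0.
rank ∂_2 = 7, rank ∂_3 = 0 ⇒ b_2 = 8 − 7 − 0 = 1. So H_2 ≅ Z.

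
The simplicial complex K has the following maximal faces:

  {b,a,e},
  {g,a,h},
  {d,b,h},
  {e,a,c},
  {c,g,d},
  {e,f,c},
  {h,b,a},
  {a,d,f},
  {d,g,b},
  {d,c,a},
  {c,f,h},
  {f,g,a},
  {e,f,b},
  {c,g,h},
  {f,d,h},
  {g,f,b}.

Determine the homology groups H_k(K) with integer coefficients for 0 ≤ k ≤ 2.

K has 8 vertices, 24 edges, 16 triangles.
rank ∂_0 = 0, rank ∂_1 = 7 ⇒ b_0 = 8 − 0 − 7 = 1; all invariant factors of ∂_1 are 1 so no torsion. So H_0 = Z.
rank ∂_1 = 7, rank ∂_2 = 15 ⇒ b_1 = 24 − 7 − 15 = 2; all invariant factors of ∂_2 are 1 so no torsion. So H_1 = Z^2.
rank ∂_2 = 15, rank ∂_3 = 0 ⇒ b_2 = 16 − 15 − 0 = 1. So H_2 = Z.

H_0 = Z,  H_1 = Z^2,  H_2 = Z.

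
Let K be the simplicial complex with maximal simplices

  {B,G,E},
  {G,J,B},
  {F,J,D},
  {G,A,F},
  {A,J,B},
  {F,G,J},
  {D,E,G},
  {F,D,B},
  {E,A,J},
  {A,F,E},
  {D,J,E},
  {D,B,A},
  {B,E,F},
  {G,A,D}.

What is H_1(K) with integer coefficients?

H_1 = Z^2.

K has 7 vertices, 21 edges, 14 triangles.
rank ∂_1 = 6, rank ∂_2 = 13 ⇒ b_1 = 21 − 6 − 13 = 2; all invariant factors of ∂_2 are 1 so no torsion. So H_1 ≅ Z^2.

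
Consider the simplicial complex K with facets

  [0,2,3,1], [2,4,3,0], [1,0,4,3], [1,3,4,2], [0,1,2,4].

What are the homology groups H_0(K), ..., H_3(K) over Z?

H_0 ≅ Z,  H_1 = 0,  H_2 = 0,  H_3 ≅ Z.

Take the total order 0 < 1 < 2 < 3 < 4 on the vertex set. Then K (dimension 3) consists of the simplices:

  0-simplices (5): [0], [1], [2], [3], [4]
  1-simplices (10): [0,1], [0,2], [0,3], [0,4], [1,2], [1,3], [1,4], [2,3], [2,4], [3,4]
  2-simplices (10): [0,1,2], [0,1,3], [0,1,4], [0,2,3], [0,2,4], [0,3,4], [1,2,3], [1,2,4], [1,3,4], [2,3,4]
  3-simplices (5): [0,1,2,3], [0,1,2,4], [0,1,3,4], [0,2,3,4], [1,2,3,4]

Hence C_0 ≅ Z^5, C_1 ≅ Z^10, C_2 ≅ Z^10, C_3 ≅ Z^5.

Boundary ∂_1: C_1 → C_0 sends each edge [p,q] (with p < q) to q − p.
The 5×10 boundary matrix has rank 4 and Smith normal form diag(1,1,1,1).

The boundary map ∂_2: C_2 → C_1 sends each 2-simplex [p,q,r] to [q,r] − [p,r] + [p,q]. For instance
  ∂[0,3,4] = [3,4] − [0,4] + [0,3],
  ∂[1,2,3] = [2,3] − [1,3] + [1,2].
The resulting 10×10 matrix has rank 6, and its Smith normal form has invariant factors (1,1,1,1,1,1).

∂_3: C_3 → C_2 sends each 3-simplex σ to the alternating sum Σ_i (−1)^i (σ with its i-th vertex removed). For instance
  ∂[0,1,2,3] = [1,2,3] − [0,2,3] + [0,1,3] − [0,1,2],
  ∂[0,2,3,4] = [2,3,4] − [0,3,4] + [0,2,4] − [0,2,3].
The 10×5 boundary matrix has rank 4 and Smith normal form diag(1,1,1,1).

From H_k ≅ ker(∂_k) / im(∂_{k+1}) we obtain:

  H_0: rank C_0 − rank ∂_1 = 5 − 4 = 1, and the invariant factors of ∂_1 are all 1, so H_0 = Z.
  H_1: rank ker ∂_1 − rank ∂_2 = (10 − 4) − 6 = 0, and the invariant factors of ∂_2 are all 1, so H_1 = 0.
  H_2: rank ker ∂_2 − rank ∂_3 = (10 − 6) − 4 = 0, and the invariant factors of ∂_3 are all 1, so H_2 = 0.
  H_3: rank ker ∂_3 − rank ∂_4 = (5 − 4) − 0 = 1, and there is no ∂_4, so H_3 = Z.

(K is a triangulation of the 3-sphere S^3.)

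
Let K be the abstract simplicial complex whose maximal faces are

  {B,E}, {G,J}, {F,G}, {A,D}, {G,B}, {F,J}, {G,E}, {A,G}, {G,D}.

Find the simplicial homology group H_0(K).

We work with the vertex ordering A < B < D < E < F < G < J. The simplices of K, each written with vertices in increasing order, are:

  0-simplices (7): A, B, D, E, F, G, J
  1-simplices (9): AD, AG, BE, BG, DG, EG, FG, FJ, GJ

giving chain groups C_0 ≅ Z^7, C_1 ≅ Z^9.

∂_1: C_1 → C_0 sends each edge [p,q] (with p < q) to q − p.
The resulting 7×9 matrix has rank 6, and its Smith normal form has invariant factors (1,1,1,1,1,1).

Reading off H_k = ker ∂_k / im ∂_{k+1}:

  H_0: rank C_0 − rank ∂_1 = 7 − 6 = 1, and the invariant factors of ∂_1 are all 1, so H_0 ≅ Z.

H_0 = Z.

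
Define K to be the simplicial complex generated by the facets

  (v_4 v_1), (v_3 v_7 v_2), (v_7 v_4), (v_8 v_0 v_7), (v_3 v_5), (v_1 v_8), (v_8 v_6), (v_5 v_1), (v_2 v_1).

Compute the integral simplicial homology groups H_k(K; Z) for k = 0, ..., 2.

H_0 = Z,  H_1 = Z^3,  H_2 = 0.

Take the total order v_0 < v_1 < v_2 < v_3 < v_4 < v_5 < v_6 < v_7 < v_8 on the vertex set. Then K (dimension 2) consists of the simplices:

  0-simplices (9): [v_0], [v_1], [v_2], [v_3], [v_4], [v_5], [v_6], [v_7], [v_8]
  1-simplices (13): [v_0,v_7], [v_0,v_8], [v_1,v_2], [v_1,v_4], [v_1,v_5], [v_1,v_8], [v_2,v_3], [v_2,v_7], [v_3,v_5], [v_3,v_7], [v_4,v_7], [v_6,v_8], [v_7,v_8]
  2-simplices (2): [v_0,v_7,v_8], [v_2,v_3,v_7]

so the chain groups are C_0 ≅ Z^9, C_1 ≅ Z^13, C_2 ≅ Z^2.

∂_1: C_1 → C_0 is given by ∂[p,q] = [q] − [p].
As a 9×13 matrix over Z this has rank 8, with invariant factors (1,1,1,1,1,1,1,1).

∂_2: C_2 → C_1 maps a triangle to the signed sum of its edges. For instance
  ∂[v_2,v_3,v_7] = [v_3,v_7] − [v_2,v_7] + [v_2,v_3],
  ∂[v_0,v_7,v_8] = [v_7,v_8] − [v_0,v_8] + [v_0,v_7].
The 13×2 boundary matrix has rank 2 and Smith normal form diag(1,1).

Computing H_k = (kernel of ∂_k) / (image of ∂_{k+1}):

  H_0: rank C_0 − rank ∂_1 = 9 − 8 = 1, and the invariant factors of ∂_1 are all 1, so H_0 ≅ Z.
  H_1: rank ker ∂_1 − rank ∂_2 = (13 − 8) − 2 = 3, and the invariant factors of ∂_2 are all 1, so H_1 ≅ Z^3.
  H_2: rank ker ∂_2 − rank ∂_3 = (2 − 2) − 0 = 0, and there is no ∂_3, so H_2 ≅ 0.

As a check, the Euler characteristic is 9 − 13 + 2 = -2, which agrees with 1 − 3 + 0 = -2.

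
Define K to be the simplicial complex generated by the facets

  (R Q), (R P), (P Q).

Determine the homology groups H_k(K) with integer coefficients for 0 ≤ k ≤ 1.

H_0 = Z,  H_1 = Z.

We work with the vertex ordering P < Q < R. The simplices of K, each written with vertices in increasing order, are:

  0-simplices (3): P, Q, R
  1-simplices (3): PQ, PR, QR

Hence C_0 ≅ Z^3, C_1 ≅ Z^3.

∂_1: C_1 → C_0 is given by ∂[p,q] = [q] − [p]. For instance
  ∂QR = R − Q.
As a 3×3 matrix over Z this has rank 2, with invariant factors (1,1).

Now H_k = ker ∂_k / im ∂_{k+1}, so:

  H_0: rank C_0 − rank ∂_1 = 3 − 2 = 1, and the invariant factors of ∂_1 are all 1, so H_0 = Z.
  H_1: rank ker ∂_1 − rank ∂_2 = (3 − 2) − 0 = 1, and there is no ∂_2, so H_1 = Z.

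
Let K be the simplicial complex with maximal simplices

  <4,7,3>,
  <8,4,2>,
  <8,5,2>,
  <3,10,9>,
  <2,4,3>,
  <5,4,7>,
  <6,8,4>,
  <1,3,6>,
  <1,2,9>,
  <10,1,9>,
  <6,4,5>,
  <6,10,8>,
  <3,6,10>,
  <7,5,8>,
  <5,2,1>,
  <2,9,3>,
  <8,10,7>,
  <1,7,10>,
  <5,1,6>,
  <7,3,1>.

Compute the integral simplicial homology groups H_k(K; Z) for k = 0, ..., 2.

K has 10 vertices, 30 edges, 20 triangles.
rank ∂_0 = 0, rank ∂_1 = 9 ⇒ b_0 = 10 − 0 − 9 = 1; all invariant factors of ∂_1 are 1 so no torsion. So H_0 ≅ Z.
rank ∂_1 = 9, rank ∂_2 = 20 ⇒ b_1 = 30 − 9 − 20 = 1; ∂_2 has invariant factor(s) [2] giving torsion. So H_1 ≅ Z ⊕ Z/2.
rank ∂_2 = 20, rank ∂_3 = 0 ⇒ b_2 = 20 − 20 − 0 = 0. So H_2 ≅ 0.

H_0 ≅ Z,  H_1 ≅ Z ⊕ Z/2,  H_2 = 0.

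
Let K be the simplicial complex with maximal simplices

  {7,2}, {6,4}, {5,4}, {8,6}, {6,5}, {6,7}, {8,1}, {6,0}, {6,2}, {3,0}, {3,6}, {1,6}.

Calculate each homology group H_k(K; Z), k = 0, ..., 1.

Take the total order 0 < 1 < 2 < 3 < 4 < 5 < 6 < 7 < 8 on the vertex set. Then K (dimension 1) consists of the simplices:

  0-simplices (9): [0], [1], [2], [3], [4], [5], [6], [7], [8]
  1-simplices (12): [0,3], [0,6], [1,6], [1,8], [2,6], [2,7], [3,6], [4,5], [4,6], [5,6], [6,7], [6,8]

so the chain groups are C_0 ≅ Z^9, C_1 ≅ Z^12.

The boundary map ∂_1: C_1 → C_0 maps an edge to its endpoints' difference, ∂[p,q] = q − p.
The resulting 9×12 matrix has rank 8, and its Smith normal form has invariant factors (1,1,1,1,1,1,1,1).

Reading off H_k = ker ∂_k / im ∂_{k+1}:

  H_0: rank C_0 − rank ∂_1 = 9 − 8 = 1, and the invariant factors of ∂_1 are all 1, so H_0 ≅ Z.
  H_1: rank ker ∂_1 − rank ∂_2 = (12 − 8) − 0 = 4, and there is no ∂_2, so H_1 ≅ Z^4.

As a check, the Euler characteristic is 9 − 12 = -3, which agrees with 1 − 4 = -3.
(K is a triangulation of a wedge of 4 circles.)

H_0 = Z,  H_1 = Z^4.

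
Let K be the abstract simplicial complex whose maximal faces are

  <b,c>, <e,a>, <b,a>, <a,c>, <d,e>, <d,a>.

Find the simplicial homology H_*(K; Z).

Order the vertices as a < b < c < d < e. Listing each simplex with vertices in this order, K has dimension 1 with simplices:

  0-simplices (5): a, b, c, d, e
  1-simplices (6): ab, ac, ad, ae, bc, de

Hence C_0 ≅ Z^5, C_1 ≅ Z^6.

∂_1: C_1 → C_0 is given by ∂[p,q] = [q] − [p].
The 5×6 boundary matrix has rank 4 and Smith normal form diag(1,1,1,1).

Reading off H_k = ker ∂_k / im ∂_{k+1}:

  H_0: rank C_0 − rank ∂_1 = 5 − 4 = 1, and the invariant factors of ∂_1 are all 1, so H_0 = Z.
  H_1: rank ker ∂_1 − rank ∂_2 = (6 − 4) − 0 = 2, and there is no ∂_2, so H_1 = Z^2.

H_0 ≅ Z,  H_1 ≅ Z^2.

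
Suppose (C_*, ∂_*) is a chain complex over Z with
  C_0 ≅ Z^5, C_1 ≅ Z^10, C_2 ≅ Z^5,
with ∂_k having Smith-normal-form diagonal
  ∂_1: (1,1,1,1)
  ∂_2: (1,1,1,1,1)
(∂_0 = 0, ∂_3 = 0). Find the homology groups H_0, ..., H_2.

H_0 = Z,  H_1 = Z,  H_2 = 0.

H_0: b_0 = 5 − 0 − 4 = 1; torsion from ∂_1 factors > 1: none. So H_0 = Z.
H_1: b_1 = 10 − 4 − 5 = 1; torsion from ∂_2 factors > 1: none. So H_1 = Z.
H_2: b_2 = 5 − 5 − 0 = 0; torsion from ∂_3 factors > 1: none. So H_2 = 0.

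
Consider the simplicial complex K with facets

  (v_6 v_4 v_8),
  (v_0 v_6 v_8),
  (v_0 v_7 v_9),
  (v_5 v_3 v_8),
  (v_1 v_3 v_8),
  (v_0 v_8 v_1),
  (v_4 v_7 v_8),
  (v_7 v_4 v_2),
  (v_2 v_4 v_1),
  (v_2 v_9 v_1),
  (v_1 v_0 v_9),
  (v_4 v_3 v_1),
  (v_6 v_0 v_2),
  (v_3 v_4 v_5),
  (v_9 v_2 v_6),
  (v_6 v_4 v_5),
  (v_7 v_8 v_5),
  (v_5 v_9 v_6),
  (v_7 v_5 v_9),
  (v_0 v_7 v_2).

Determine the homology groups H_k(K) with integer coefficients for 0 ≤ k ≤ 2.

H_0 ≅ Z,  H_1 ≅ Z ⊕ Z/2,  H_2 = 0.

We work with the vertex ordering v_0 < v_1 < v_2 < v_3 < v_4 < v_5 < v_6 < v_7 < v_8 < v_9. The simplices of K, each written with vertices in increasing order, are:

  0-simplices (10): [v_0], [v_1], [v_2], [v_3], [v_4], [v_5], [v_6], [v_7], [v_8], [v_9]
  1-simplices (30): (30 of them)
  2-simplices (20): (20 of them)

Hence C_0 ≅ Z^10, C_1 ≅ Z^30, C_2 ≅ Z^20.

The boundary map ∂_1: C_1 → C_0 sends each edge [p,q] (with p < q) to q − p. For instance
  ∂[v_3,v_4] = [v_4] − [v_3].
The 10×30 boundary matrix has rank 9 and Smith normal form diag(1,1,1,1,1,1,1,1,1).

Boundary ∂_2: C_2 → C_1 sends each 2-simplex [p,q,r] to [q,r] − [p,r] + [p,q]. For instance
  ∂[v_0,v_2,v_6] = [v_2,v_6] − [v_0,v_6] + [v_0,v_2],
  ∂[v_5,v_7,v_9] = [v_7,v_9] − [v_5,v_9] + [v_5,v_7].
The resulting 30×20 matrix has rank 20, and its Smith normal form has invariant factors (1,1,1,1,1,1,1,1,1,1,1,1,1,1,1,1,1,1,1,2).

Now H_k = ker ∂_k / im ∂_{k+1}, so:

  H_0: rank C_0 − rank ∂_1 = 10 − 9 = 1, and the invariant factors of ∂_1 are all 1, so H_0 = Z.
  H_1: rank ker ∂_1 − rank ∂_2 = (30 − 9) − 20 = 1, and ∂_2 has invariant factor 2 > 1, so H_1 = Z ⊕ Z/2.
  H_2: rank ker ∂_2 − rank ∂_3 = (20 − 20) − 0 = 0, and there is no ∂_3, so H_2 = 0.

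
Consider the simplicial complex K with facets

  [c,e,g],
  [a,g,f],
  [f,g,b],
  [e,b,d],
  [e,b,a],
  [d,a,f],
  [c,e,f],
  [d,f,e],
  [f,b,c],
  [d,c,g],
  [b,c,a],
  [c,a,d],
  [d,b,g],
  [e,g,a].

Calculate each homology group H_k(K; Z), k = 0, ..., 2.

H_0 ≅ Z,  H_1 ≅ Z^2,  H_2 ≅ Z.

Fix the vertex order a < b < c < d < e < f < g and write every simplex with vertices in increasing order. Then dim K = 2 and the simplices of K are:

  0-simplices (7): a, b, c, d, e, f, g
  1-simplices (21): ab, ac, ad, ae, af, ag, bc, bd, be, bf, bg, cd, ce, cf, cg, de, df, dg, ef, eg, fg
  2-simplices (14): abc, abe, acd, adf, aeg, afg, bcf, bde, bdg, bfg, cdg, cef, ceg, def

giving chain groups C_0 ≅ Z^7, C_1 ≅ Z^21, C_2 ≅ Z^14.

The boundary map ∂_1: C_1 → C_0 sends each edge [p,q] (with p < q) to q − p. For instance
  ∂bd = d − b.
The 7×21 boundary matrix has rank 6 and Smith normal form diag(1,1,1,1,1,1).

Boundary ∂_2: C_2 → C_1 maps a triangle to the signed sum of its edges. For instance
  ∂afg = fg − ag + af,
  ∂cef = ef − cf + ce.
As a 21×14 matrix over Z this has rank 13, with invariant factors (1,1,1,1,1,1,1,1,1,1,1,1,1).

Now H_k = ker ∂_k / im ∂_{k+1}, so:

  H_0: rank C_0 − rank ∂_1 = 7 − 6 = 1, and the invariant factors of ∂_1 are all 1, so H_0 ≅ Z.
  H_1: rank ker ∂_1 − rank ∂_2 = (21 − 6) − 13 = 2, and the invariant factors of ∂_2 are all 1, so H_1 ≅ Z^2.
  H_2: rank ker ∂_2 − rank ∂_3 = (14 − 13) − 0 = 1, and there is no ∂_3, so H_2 ≅ Z.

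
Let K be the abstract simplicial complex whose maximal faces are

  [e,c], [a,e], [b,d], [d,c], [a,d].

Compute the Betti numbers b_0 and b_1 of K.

Fix the vertex order a < b < c < d < e and write every simplex with vertices in increasing order. Then dim K = 1 and the simplices of K are:

  0-simplices (5): a, b, c, d, e
  1-simplices (5): ad, ae, bd, cd, ce

Hence C_0 ≅ Z^5, C_1 ≅ Z^5.

Boundary ∂_1: C_1 → C_0 maps an edge to its endpoints' difference, ∂[p,q] = q − p.
The 5×5 boundary matrix has rank 4 and Smith normal form diag(1,1,1,1).

Computing H_k = (kernel of ∂_k) / (image of ∂_{k+1}):

  H_0: rank C_0 − rank ∂_1 = 5 − 4 = 1, and the invariant factors of ∂_1 are all 1, so H_0 ≅ Z.
  H_1: rank ker ∂_1 − rank ∂_2 = (5 − 4) − 0 = 1, and there is no ∂_2, so H_1 ≅ Z.

Hence the Betti numbers are b_0 = 1, b_1 = 1.

b_0 = 1, b_1 = 1.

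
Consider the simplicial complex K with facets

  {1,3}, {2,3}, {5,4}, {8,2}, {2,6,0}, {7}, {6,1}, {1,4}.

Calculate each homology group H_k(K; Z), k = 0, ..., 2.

We work with the vertex ordering 0 < 1 < 2 < 3 < 4 < 5 < 6 < 7 < 8. The simplices of K, each written with vertices in increasing order, are:

  0-simplices (9): [0], [1], [2], [3], [4], [5], [6], [7], [8]
  1-simplices (9): [0,2], [0,6], [1,3], [1,4], [1,6], [2,3], [2,6], [2,8], [4,5]
  2-simplices (1): [0,2,6]

so the chain groups are C_0 ≅ Z^9, C_1 ≅ Z^9, C_2 ≅ Z^1.

∂_1: C_1 → C_0 is given by ∂[p,q] = [q] − [p]. For instance
  ∂[4,5] = [5] − [4].
This gives a 9×9 integer matrix of rank 7; reducing to Smith normal form yields diagonal entries (1,1,1,1,1,1,1).

∂_2: C_2 → C_1 sends each 2-simplex [p,q,r] to [q,r] − [p,r] + [p,q]. For instance
  ∂[0,2,6] = [2,6] − [0,6] + [0,2].
This gives a 9×1 integer matrix of rank 1; reducing to Smith normal form yields diagonal entries (1).

Now H_k = ker ∂_k / im ∂_{k+1}, so:

  H_0: rank C_0 − rank ∂_1 = 9 − 7 = 2, and the invariant factors of ∂_1 are all 1, so H_0 ≅ Z^2.
  H_1: rank ker ∂_1 − rank ∂_2 = (9 − 7) − 1 = 1, and the invariant factors of ∂_2 are all 1, so H_1 ≅ Z.
  H_2: rank ker ∂_2 − rank ∂_3 = (1 − 1) − 0 = 0, and there is no ∂_3, so H_2 ≅ 0.

H_0 = Z^2,  H_1 = Z,  H_2 = 0.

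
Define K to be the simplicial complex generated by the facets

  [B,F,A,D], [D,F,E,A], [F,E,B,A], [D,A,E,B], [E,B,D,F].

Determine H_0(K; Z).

H_0 ≅ Z.

K has 5 vertices, 10 edges, 10 triangles, 5 3-simplices.
rank ∂_0 = 0, rank ∂_1 = 4 ⇒ b_0 = 5 − 0 − 4 = 1; all invariant factors of ∂_1 are 1 so no torsion. So H_0 = Z.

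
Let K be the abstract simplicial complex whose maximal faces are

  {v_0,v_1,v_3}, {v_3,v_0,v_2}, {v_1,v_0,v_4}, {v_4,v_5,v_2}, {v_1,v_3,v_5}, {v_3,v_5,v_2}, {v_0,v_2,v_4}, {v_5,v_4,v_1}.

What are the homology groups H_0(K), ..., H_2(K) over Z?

H_0 ≅ Z,  H_1 = 0,  H_2 ≅ Z.

We work with the vertex ordering v_0 < v_1 < v_2 < v_3 < v_4 < v_5. The simplices of K, each written with vertices in increasing order, are:

  0-simplices (6): [v_0], [v_1], [v_2], [v_3], [v_4], [v_5]
  1-simplices (12): [v_0,v_1], [v_0,v_2], [v_0,v_3], [v_0,v_4], [v_1,v_3], [v_1,v_4], [v_1,v_5], [v_2,v_3], [v_2,v_4], [v_2,v_5], [v_3,v_5], [v_4,v_5]
  2-simplices (8): [v_0,v_1,v_3], [v_0,v_1,v_4], [v_0,v_2,v_3], [v_0,v_2,v_4], [v_1,v_3,v_5], [v_1,v_4,v_5], [v_2,v_3,v_5], [v_2,v_4,v_5]

Hence C_0 ≅ Z^6, C_1 ≅ Z^12, C_2 ≅ Z^8.

∂_1: C_1 → C_0 is given by ∂[p,q] = [q] − [p]. For instance
  ∂[v_0,v_2] = [v_2] − [v_0].
The resulting 6×12 matrix has rank 5, and its Smith normal form has invariant factors (1,1,1,1,1).

∂_2: C_2 → C_1 sends each 2-simplex [p,q,r] to [q,r] − [p,r] + [p,q]. For instance
  ∂[v_2,v_3,v_5] = [v_3,v_5] − [v_2,v_5] + [v_2,v_3],
  ∂[v_0,v_1,v_4] = [v_1,v_4] − [v_0,v_4] + [v_0,v_1].
The 12×8 boundary matrix has rank 7 and Smith normal form diag(1,1,1,1,1,1,1).

Computing H_k = (kernel of ∂_k) / (image of ∂_{k+1}):

  H_0: rank C_0 − rank ∂_1 = 6 − 5 = 1, and the invariant factors of ∂_1 are all 1, so H_0 ≅ Z.
  H_1: rank ker ∂_1 − rank ∂_2 = (12 − 5) − 7 = 0, and the invariant factors of ∂_2 are all 1, so H_1 ≅ 0.
  H_2: rank ker ∂_2 − rank ∂_3 = (8 − 7) − 0 = 1, and there is no ∂_3, so H_2 ≅ Z.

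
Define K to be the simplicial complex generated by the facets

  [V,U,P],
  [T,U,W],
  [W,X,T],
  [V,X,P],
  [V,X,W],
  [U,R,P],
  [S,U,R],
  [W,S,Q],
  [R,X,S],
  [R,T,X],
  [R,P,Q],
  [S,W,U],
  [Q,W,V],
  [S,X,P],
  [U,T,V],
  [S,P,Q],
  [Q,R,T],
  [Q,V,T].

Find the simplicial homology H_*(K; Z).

We work with the vertex ordering P < Q < R < S < T < U < V < W < X. The simplices of K, each written with vertices in increasing order, are:

  0-simplices (9): P, Q, R, S, T, U, V, W, X
  1-simplices (27): PQ, PR, PS, PU, PV, PX, QR, QS, QT, QV, QW, RS, RT, RU, RX, SU, SW, SX, TU, TV, TW, TX, UV, UW, VW, VX, WX
  2-simplices (18): PQR, PQS, PRU, PSX, PUV, PVX, QRT, QSW, QTV, QVW, RSU, RSX, RTX, SUW, TUV, TUW, TWX, VWX

giving chain groups C_0 ≅ Z^9, C_1 ≅ Z^27, C_2 ≅ Z^18.

∂_1: C_1 → C_0 sends each edge [p,q] (with p < q) to q − p.
The 9×27 boundary matrix has rank 8 and Smith normal form diag(1,1,1,1,1,1,1,1).

∂_2: C_2 → C_1 acts by ∂[p,q,r] = [q,r] − [p,r] + [p,q]. For instance
  ∂RSU = SU − RU + RS,
  ∂PVX = VX − PX + PV.
The resulting 27×18 matrix has rank 18, and its Smith normal form has invariant factors (1,1,1,1,1,1,1,1,1,1,1,1,1,1,1,1,1,2).

Reading off H_k = ker ∂_k / im ∂_{k+1}:

  H_0: rank C_0 − rank ∂_1 = 9 − 8 = 1, and the invariant factors of ∂_1 are all 1, so H_0 = Z.
  H_1: rank ker ∂_1 − rank ∂_2 = (27 − 8) − 18 = 1, and ∂_2 has invariant factor 2 > 1, so H_1 = Z ⊕ Z/2.
  H_2: rank ker ∂_2 − rank ∂_3 = (18 − 18) − 0 = 0, and there is no ∂_3, so H_2 = 0.

(K is a triangulation of the Klein bottle.)

H_0 ≅ Z,  H_1 ≅ Z ⊕ Z/2,  H_2 = 0.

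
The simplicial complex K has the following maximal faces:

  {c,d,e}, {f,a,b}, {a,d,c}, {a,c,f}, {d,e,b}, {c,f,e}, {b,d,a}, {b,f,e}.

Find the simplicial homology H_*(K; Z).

Take the total order a < b < c < d < e < f on the vertex set. Then K (dimension 2) consists of the simplices:

  0-simplices (6): a, b, c, d, e, f
  1-simplices (12): ab, ac, ad, af, bd, be, bf, cd, ce, cf, de, ef
  2-simplices (8): abd, abf, acd, acf, bde, bef, cde, cef

Hence C_0 ≅ Z^6, C_1 ≅ Z^12, C_2 ≅ Z^8.

The boundary map ∂_1: C_1 → C_0 sends each edge [p,q] (with p < q) to q − p. For instance
  ∂bd = d − b.
The 6×12 boundary matrix has rank 5 and Smith normal form diag(1,1,1,1,1).

Boundary ∂_2: C_2 → C_1 sends each 2-simplex [p,q,r] to [q,r] − [p,r] + [p,q]. For instance
  ∂cef = ef − cf + ce,
  ∂bde = de − be + bd.
This gives a 12×8 integer matrix of rank 7; reducing to Smith normal form yields diagonal entries (1,1,1,1,1,1,1).

Now H_k = ker ∂_k / im ∂_{k+1}, so:

  H_0: rank C_0 − rank ∂_1 = 6 − 5 = 1, and the invariant factors of ∂_1 are all 1, so H_0 = Z.
  H_1: rank ker ∂_1 − rank ∂_2 = (12 − 5) − 7 = 0, and the invariant factors of ∂_2 are all 1, so H_1 = 0.
  H_2: rank ker ∂_2 − rank ∂_3 = (8 − 7) − 0 = 1, and there is no ∂_3, so H_2 = Z.

As a check, the Euler characteristic is 6 − 12 + 8 = 2, which agrees with 1 − 0 + 1 = 2.

H_0 = Z,  H_1 = 0,  H_2 = Z.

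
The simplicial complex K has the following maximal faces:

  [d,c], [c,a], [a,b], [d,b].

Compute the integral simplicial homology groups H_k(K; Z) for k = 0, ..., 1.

H_0 = Z,  H_1 = Z.

Order the vertices as a < b < c < d. Listing each simplex with vertices in this order, K has dimension 1 with simplices:

  0-simplices (4): a, b, c, d
  1-simplices (4): ab, ac, bd, cd

giving chain groups C_0 ≅ Z^4, C_1 ≅ Z^4.

The boundary map ∂_1: C_1 → C_0 sends each edge [p,q] (with p < q) to q − p. For instance
  ∂ac = c − a.
This gives a 4×4 integer matrix of rank 3; reducing to Smith normal form yields diagonal entries (1,1,1).

Computing H_k = (kernel of ∂_k) / (image of ∂_{k+1}):

  H_0: rank C_0 − rank ∂_1 = 4 − 3 = 1, and the invariant factors of ∂_1 are all 1, so H_0 = Z.
  H_1: rank ker ∂_1 − rank ∂_2 = (4 − 3) − 0 = 1, and there is no ∂_2, so H_1 = Z.

As a check, the Euler characteristic is 4 − 4 = 0, which agrees with 1 − 1 = 0.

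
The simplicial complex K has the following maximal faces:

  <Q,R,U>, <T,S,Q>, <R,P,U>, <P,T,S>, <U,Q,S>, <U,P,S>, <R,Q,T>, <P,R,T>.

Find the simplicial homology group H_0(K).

H_0 = Z.

K has 6 vertices, 12 edges, 8 triangles.
rank ∂_0 = 0, rank ∂_1 = 5 ⇒ b_0 = 6 − 0 − 5 = 1; all invariant factors of ∂_1 are 1 so no torsion. So H_0 ≅ Z.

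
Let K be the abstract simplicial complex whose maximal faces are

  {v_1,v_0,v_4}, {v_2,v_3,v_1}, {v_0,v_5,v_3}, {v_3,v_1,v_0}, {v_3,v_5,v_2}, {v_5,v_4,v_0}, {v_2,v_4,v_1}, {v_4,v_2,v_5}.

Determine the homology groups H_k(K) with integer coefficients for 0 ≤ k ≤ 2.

K has 6 vertices, 12 edges, 8 triangles.
rank ∂_0 = 0, rank ∂_1 = 5 ⇒ b_0 = 6 − 0 − 5 = 1; all invariant factors of ∂_1 are 1 so no torsion. So H_0 = Z.
rank ∂_1 = 5, rank ∂_2 = 7 ⇒ b_1 = 12 − 5 − 7 = 0; all invariant factors of ∂_2 are 1 so no torsion. So H_1 = 0.
rank ∂_2 = 7, rank ∂_3 = 0 ⇒ b_2 = 8 − 7 − 0 = 1. So H_2 = Z.

H_0 ≅ Z,  H_1 = 0,  H_2 ≅ Z.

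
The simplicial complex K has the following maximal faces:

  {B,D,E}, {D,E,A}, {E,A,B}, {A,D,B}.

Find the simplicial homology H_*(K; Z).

H_0 = Z,  H_1 = 0,  H_2 = Z.

K has 4 vertices, 6 edges, 4 triangles.
rank ∂_0 = 0, rank ∂_1 = 3 ⇒ b_0 = 4 − 0 − 3 = 1; all invariant factors of ∂_1 are 1 so no torsion. So H_0 = Z.
rank ∂_1 = 3, rank ∂_2 = 3 ⇒ b_1 = 6 − 3 − 3 = 0; all invariant factors of ∂_2 are 1 so no torsion. So H_1 = 0.
rank ∂_2 = 3, rank ∂_3 = 0 ⇒ b_2 = 4 − 3 − 0 = 1. So H_2 = Z.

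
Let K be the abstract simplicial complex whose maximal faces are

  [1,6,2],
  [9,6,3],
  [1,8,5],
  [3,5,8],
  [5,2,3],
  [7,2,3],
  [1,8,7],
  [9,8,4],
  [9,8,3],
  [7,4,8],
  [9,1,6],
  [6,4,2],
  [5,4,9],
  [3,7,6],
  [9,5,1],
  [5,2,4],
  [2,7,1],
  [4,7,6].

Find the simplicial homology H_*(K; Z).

H_0 = Z,  H_1 = Z ⊕ Z/2,  H_2 = 0.

Fix the vertex order 1 < 2 < 3 < 4 < 5 < 6 < 7 < 8 < 9 and write every simplex with vertices in increasing order. Then dim K = 2 and the simplices of K are:

  0-simplices (9): [1], [2], [3], [4], [5], [6], [7], [8], [9]
  1-simplices (27): (27 of them)
  2-simplices (18): [1,2,6], [1,2,7], [1,5,8], [1,5,9], [1,6,9], [1,7,8], [2,3,5], [2,3,7], [2,4,5], [2,4,6], [3,5,8], [3,6,7], [3,6,9], [3,8,9], [4,5,9], [4,6,7], [4,7,8], [4,8,9]

Hence C_0 ≅ Z^9, C_1 ≅ Z^27, C_2 ≅ Z^18.

Boundary ∂_1: C_1 → C_0 sends each edge [p,q] (with p < q) to q − p.
The resulting 9×27 matrix has rank 8, and its Smith normal form has invariant factors (1,1,1,1,1,1,1,1).

∂_2: C_2 → C_1 sends each 2-simplex [p,q,r] to [q,r] − [p,r] + [p,q]. For instance
  ∂[2,4,5] = [4,5] − [2,5] + [2,4],
  ∂[3,6,9] = [6,9] − [3,9] + [3,6].
The resulting 27×18 matrix has rank 18, and its Smith normal form has invariant factors (1,1,1,1,1,1,1,1,1,1,1,1,1,1,1,1,1,2).

Reading off H_k = ker ∂_k / im ∂_{k+1}:

  H_0: rank C_0 − rank ∂_1 = 9 − 8 = 1, and the invariant factors of ∂_1 are all 1, so H_0 ≅ Z.
  H_1: rank ker ∂_1 − rank ∂_2 = (27 − 8) − 18 = 1, and ∂_2 has invariant factor 2 > 1, so H_1 ≅ Z ⊕ Z/2.
  H_2: rank ker ∂_2 − rank ∂_3 = (18 − 18) − 0 = 0, and there is no ∂_3, so H_2 ≅ 0.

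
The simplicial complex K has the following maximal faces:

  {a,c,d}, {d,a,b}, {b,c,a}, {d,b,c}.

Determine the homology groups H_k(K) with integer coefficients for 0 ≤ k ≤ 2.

H_0 ≅ Z,  H_1 = 0,  H_2 ≅ Z.

Take the total order a < b < c < d on the vertex set. Then K (dimension 2) consists of the simplices:

  0-simplices (4): a, b, c, d
  1-simplices (6): ab, ac, ad, bc, bd, cd
  2-simplices (4): abc, abd, acd, bcd

so the chain groups are C_0 ≅ Z^4, C_1 ≅ Z^6, C_2 ≅ Z^4.

∂_1: C_1 → C_0 is given by ∂[p,q] = [q] − [p]. For instance
  ∂ab = b − a.
This gives a 4×6 integer matrix of rank 3; reducing to Smith normal form yields diagonal entries (1,1,1).

The boundary map ∂_2: C_2 → C_1 maps a triangle to the signed sum of its edges. For instance
  ∂bcd = cd − bd + bc,
  ∂abd = bd − ad + ab.
This gives a 6×4 integer matrix of rank 3; reducing to Smith normal form yields diagonal entries (1,1,1).

Now H_k = ker ∂_k / im ∂_{k+1}, so:

  H_0: rank C_0 − rank ∂_1 = 4 − 3 = 1, and the invariant factors of ∂_1 are all 1, so H_0 ≅ Z.
  H_1: rank ker ∂_1 − rank ∂_2 = (6 − 3) − 3 = 0, and the invariant factors of ∂_2 are all 1, so H_1 ≅ 0.
  H_2: rank ker ∂_2 − rank ∂_3 = (4 − 3) − 0 = 1, and there is no ∂_3, so H_2 ≅ Z.

(K is a triangulation of the 2-sphere S^2.)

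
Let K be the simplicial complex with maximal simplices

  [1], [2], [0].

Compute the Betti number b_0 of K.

K has 3 vertices.
rank ∂_0 = 0, rank ∂_1 = 0 ⇒ b_0 = 3 − 0 − 0 = 3. So H_0 = Z^3.

b_0 = 3.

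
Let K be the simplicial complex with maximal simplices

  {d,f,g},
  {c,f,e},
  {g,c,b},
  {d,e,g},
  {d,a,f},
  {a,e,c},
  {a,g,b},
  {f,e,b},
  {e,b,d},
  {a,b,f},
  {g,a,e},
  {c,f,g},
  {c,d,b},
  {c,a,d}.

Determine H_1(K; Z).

Order the vertices as a < b < c < d < e < f < g. Listing each simplex with vertices in this order, K has dimension 2 with simplices:

  0-simplices (7): a, b, c, d, e, f, g
  1-simplices (21): ab, ac, ad, ae, af, ag, bc, bd, be, bf, bg, cd, ce, cf, cg, de, df, dg, ef, eg, fg
  2-simplices (14): abf, abg, acd, ace, adf, aeg, bcd, bcg, bde, bef, cef, cfg, deg, dfg

so the chain groups are C_0 ≅ Z^7, C_1 ≅ Z^21, C_2 ≅ Z^14.

∂_1: C_1 → C_0 is given by ∂[p,q] = [q] − [p]. For instance
  ∂df = f − d.
The resulting 7×21 matrix has rank 6, and its Smith normal form has invariant factors (1,1,1,1,1,1).

∂_2: C_2 → C_1 maps a triangle to the signed sum of its edges. For instance
  ∂aeg = eg − ag + ae,
  ∂bcg = cg − bg + bc.
The 21×14 boundary matrix has rank 13 and Smith normal form diag(1,1,1,1,1,1,1,1,1,1,1,1,1).

Reading off H_k = ker ∂_k / im ∂_{k+1}:

  H_1: rank ker ∂_1 − rank ∂_2 = (21 − 6) − 13 = 2, and the invariant factors of ∂_2 are all 1, so H_1 ≅ Z^2.

(K is a triangulation of the torus T^2.)

H_1 ≅ Z^2.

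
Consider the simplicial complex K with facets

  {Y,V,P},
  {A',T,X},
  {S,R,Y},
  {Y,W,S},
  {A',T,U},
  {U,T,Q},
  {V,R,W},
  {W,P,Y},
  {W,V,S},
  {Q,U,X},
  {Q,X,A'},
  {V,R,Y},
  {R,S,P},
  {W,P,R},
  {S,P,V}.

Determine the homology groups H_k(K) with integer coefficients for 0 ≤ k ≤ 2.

H_0 = Z^2,  H_1 = Z ⊕ Z/2,  H_2 = 0.

Order the vertices as P < Q < R < S < T < U < V < W < X < Y < A'. Listing each simplex with vertices in this order, K has dimension 2 with simplices:

  0-simplices (11): [P], [Q], [R], [S], [T], [U], [V], [W], [X], [Y], [A']
  1-simplices (25): (25 of them)
  2-simplices (15): [P,R,S], [P,R,W], [P,S,V], [P,V,Y], [P,W,Y], [Q,T,U], [Q,U,X], [Q,X,A'], [R,S,Y], [R,V,W], [R,V,Y], [S,V,W], [S,W,Y], [T,U,A'], [T,X,A']

giving chain groups C_0 ≅ Z^11, C_1 ≅ Z^25, C_2 ≅ Z^15.

Boundary ∂_1: C_1 → C_0 maps an edge to its endpoints' difference, ∂[p,q] = q − p.
The 11×25 boundary matrix has rank 9 and Smith normal form diag(1,1,1,1,1,1,1,1,1).

∂_2: C_2 → C_1 acts by ∂[p,q,r] = [q,r] − [p,r] + [p,q]. For instance
  ∂[P,W,Y] = [W,Y] − [P,Y] + [P,W],
  ∂[Q,X,A'] = [X,A'] − [Q,A'] + [Q,X].
This gives a 25×15 integer matrix of rank 15; reducing to Smith normal form yields diagonal entries (1,1,1,1,1,1,1,1,1,1,1,1,1,1,2).

From H_k ≅ ker(∂_k) / im(∂_{k+1}) we obtain:

  H_0: rank C_0 − rank ∂_1 = 11 − 9 = 2, and the invariant factors of ∂_1 are all 1, so H_0 ≅ Z^2.
  H_1: rank ker ∂_1 − rank ∂_2 = (25 − 9) − 15 = 1, and ∂_2 has invariant factor 2 > 1, so H_1 ≅ Z ⊕ Z/2.
  H_2: rank ker ∂_2 − rank ∂_3 = (15 − 15) − 0 = 0, and there is no ∂_3, so H_2 ≅ 0.

As a check, the Euler characteristic is 11 − 25 + 15 = 1, which agrees with 2 − 1 + 0 = 1.
(K is a triangulation of the disjoint union of the Möbius band and the real projective plane RP^2.)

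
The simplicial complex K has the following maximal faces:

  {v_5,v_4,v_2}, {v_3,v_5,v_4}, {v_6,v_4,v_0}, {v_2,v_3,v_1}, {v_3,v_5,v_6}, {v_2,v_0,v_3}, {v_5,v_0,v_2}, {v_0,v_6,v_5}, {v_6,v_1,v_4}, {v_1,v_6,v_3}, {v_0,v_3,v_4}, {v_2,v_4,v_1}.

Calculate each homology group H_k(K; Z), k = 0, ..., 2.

Take the total order v_0 < v_1 < v_2 < v_3 < v_4 < v_5 < v_6 on the vertex set. Then K (dimension 2) consists of the simplices:

  0-simplices (7): [v_0], [v_1], [v_2], [v_3], [v_4], [v_5], [v_6]
  1-simplices (18): (18 of them)
  2-simplices (12): (12 of them)

Hence C_0 ≅ Z^7, C_1 ≅ Z^18, C_2 ≅ Z^12.

Boundary ∂_1: C_1 → C_0 is given by ∂[p,q] = [q] − [p]. For instance
  ∂[v_3,v_4] = [v_4] − [v_3].
The 7×18 boundary matrix has rank 6 and Smith normal form diag(1,1,1,1,1,1).

The boundary map ∂_2: C_2 → C_1 acts by ∂[p,q,r] = [q,r] − [p,r] + [p,q]. For instance
  ∂[v_0,v_2,v_3] = [v_2,v_3] − [v_0,v_3] + [v_0,v_2],
  ∂[v_0,v_2,v_5] = [v_2,v_5] − [v_0,v_5] + [v_0,v_2].
As a 18×12 matrix over Z this has rank 12, with invariant factors (1,1,1,1,1,1,1,1,1,1,1,2).

From H_k ≅ ker(∂_k) / im(∂_{k+1}) we obtain:

  H_0: rank C_0 − rank ∂_1 = 7 − 6 = 1, and the invariant factors of ∂_1 are all 1, so H_0 = Z.
  H_1: rank ker ∂_1 − rank ∂_2 = (18 − 6) − 12 = 0, and ∂_2 has invariant factor 2 > 1, so H_1 = Z/2.
  H_2: rank ker ∂_2 − rank ∂_3 = (12 − 12) − 0 = 0, and there is no ∂_3, so H_2 = 0.

As a check, the Euler characteristic is 7 − 18 + 12 = 1, which agrees with 1 − 0 + 0 = 1.

H_0 = Z,  H_1 = Z/2,  H_2 = 0.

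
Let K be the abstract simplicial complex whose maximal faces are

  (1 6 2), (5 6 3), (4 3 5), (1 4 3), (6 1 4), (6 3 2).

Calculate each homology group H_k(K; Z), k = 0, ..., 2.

Order the vertices as 1 < 2 < 3 < 4 < 5 < 6. Listing each simplex with vertices in this order, K has dimension 2 with simplices:

  0-simplices (6): [1], [2], [3], [4], [5], [6]
  1-simplices (12): [1,2], [1,3], [1,4], [1,6], [2,3], [2,6], [3,4], [3,5], [3,6], [4,5], [4,6], [5,6]
  2-simplices (6): [1,2,6], [1,3,4], [1,4,6], [2,3,6], [3,4,5], [3,5,6]

so the chain groups are C_0 ≅ Z^6, C_1 ≅ Z^12, C_2 ≅ Z^6.

The boundary map ∂_1: C_1 → C_0 sends each edge [p,q] (with p < q) to q − p. For instance
  ∂[2,6] = [6] − [2].
This gives a 6×12 integer matrix of rank 5; reducing to Smith normal form yields diagonal entries (1,1,1,1,1).

The boundary map ∂_2: C_2 → C_1 sends each 2-simplex [p,q,r] to [q,r] − [p,r] + [p,q]. For instance
  ∂[3,5,6] = [5,6] − [3,6] + [3,5],
  ∂[3,4,5] = [4,5] − [3,5] + [3,4].
The 12×6 boundary matrix has rank 6 and Smith normal form diag(1,1,1,1,1,1).

Computing H_k = (kernel of ∂_k) / (image of ∂_{k+1}):

  H_0: rank C_0 − rank ∂_1 = 6 − 5 = 1, and the invariant factors of ∂_1 are all 1, so H_0 = Z.
  H_1: rank ker ∂_1 − rank ∂_2 = (12 − 5) − 6 = 1, and the invariant factors of ∂_2 are all 1, so H_1 = Z.
  H_2: rank ker ∂_2 − rank ∂_3 = (6 − 6) − 0 = 0, and there is no ∂_3, so H_2 = 0.

H_0 = Z,  H_1 = Z,  H_2 = 0.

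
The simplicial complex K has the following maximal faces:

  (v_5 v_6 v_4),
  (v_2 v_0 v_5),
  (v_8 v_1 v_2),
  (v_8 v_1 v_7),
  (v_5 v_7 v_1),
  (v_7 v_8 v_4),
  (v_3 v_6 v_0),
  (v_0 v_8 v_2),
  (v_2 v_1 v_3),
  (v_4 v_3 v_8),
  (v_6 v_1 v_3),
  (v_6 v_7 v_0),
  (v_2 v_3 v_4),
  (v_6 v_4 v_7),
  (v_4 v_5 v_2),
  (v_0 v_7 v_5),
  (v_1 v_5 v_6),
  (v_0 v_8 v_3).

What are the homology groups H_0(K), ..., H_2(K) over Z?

We work with the vertex ordering v_0 < v_1 < v_2 < v_3 < v_4 < v_5 < v_6 < v_7 < v_8. The simplices of K, each written with vertices in increasing order, are:

  0-simplices (9): [v_0], [v_1], [v_2], [v_3], [v_4], [v_5], [v_6], [v_7], [v_8]
  1-simplices (27): (27 of them)
  2-simplices (18): (18 of them)

giving chain groups C_0 ≅ Z^9, C_1 ≅ Z^27, C_2 ≅ Z^18.

∂_1: C_1 → C_0 sends each edge [p,q] (with p < q) to q − p.
The 9×27 boundary matrix has rank 8 and Smith normal form diag(1,1,1,1,1,1,1,1).

Boundary ∂_2: C_2 → C_1 sends each 2-simplex [p,q,r] to [q,r] − [p,r] + [p,q]. For instance
  ∂[v_4,v_6,v_7] = [v_6,v_7] − [v_4,v_7] + [v_4,v_6],
  ∂[v_1,v_2,v_3] = [v_2,v_3] − [v_1,v_3] + [v_1,v_2].
The resulting 27×18 matrix has rank 18, and its Smith normal form has invariant factors (1,1,1,1,1,1,1,1,1,1,1,1,1,1,1,1,1,2).

From H_k ≅ ker(∂_k) / im(∂_{k+1}) we obtain:

  H_0: rank C_0 − rank ∂_1 = 9 − 8 = 1, and the invariant factors of ∂_1 are all 1, so H_0 = Z.
  H_1: rank ker ∂_1 − rank ∂_2 = (27 − 8) − 18 = 1, and ∂_2 has invariant factor 2 > 1, so H_1 = Z ⊕ Z/2Z.
  H_2: rank ker ∂_2 − rank ∂_3 = (18 − 18) − 0 = 0, and there is no ∂_3, so H_2 = 0.

H_0 = Z,  H_1 = Z ⊕ Z/2Z,  H_2 = 0.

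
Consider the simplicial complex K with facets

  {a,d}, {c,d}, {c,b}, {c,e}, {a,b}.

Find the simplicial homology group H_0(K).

H_0 ≅ Z.

K has 5 vertices, 5 edges.
rank ∂_0 = 0, rank ∂_1 = 4 ⇒ b_0 = 5 − 0 − 4 = 1; all invariant factors of ∂_1 are 1 so no torsion. So H_0 ≅ Z.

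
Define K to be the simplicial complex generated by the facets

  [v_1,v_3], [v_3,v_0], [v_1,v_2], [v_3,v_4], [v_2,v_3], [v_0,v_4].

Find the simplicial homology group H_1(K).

Take the total order v_0 < v_1 < v_2 < v_3 < v_4 on the vertex set. Then K (dimension 1) consists of the simplices:

  0-simplices (5): [v_0], [v_1], [v_2], [v_3], [v_4]
  1-simplices (6): [v_0,v_3], [v_0,v_4], [v_1,v_2], [v_1,v_3], [v_2,v_3], [v_3,v_4]

so the chain groups are C_0 ≅ Z^5, C_1 ≅ Z^6.

Boundary ∂_1: C_1 → C_0 maps an edge to its endpoints' difference, ∂[p,q] = q − p.
This gives a 5×6 integer matrix of rank 4; reducing to Smith normal form yields diagonal entries (1,1,1,1).

Computing H_k = (kernel of ∂_k) / (image of ∂_{k+1}):

  H_1: rank ker ∂_1 − rank ∂_2 = (6 − 4) − 0 = 2, and there is no ∂_2, so H_1 ≅ Z^2.

H_1 = Z^2.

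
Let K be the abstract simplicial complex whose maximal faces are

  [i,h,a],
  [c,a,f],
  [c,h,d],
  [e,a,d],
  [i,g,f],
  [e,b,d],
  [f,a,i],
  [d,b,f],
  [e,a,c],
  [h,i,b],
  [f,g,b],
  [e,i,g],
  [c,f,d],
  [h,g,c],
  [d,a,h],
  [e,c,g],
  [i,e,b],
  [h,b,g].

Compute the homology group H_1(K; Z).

H_1 ≅ Z ⊕ Z_2.

Order the vertices as a < b < c < d < e < f < g < h < i. Listing each simplex with vertices in this order, K has dimension 2 with simplices:

  0-simplices (9): a, b, c, d, e, f, g, h, i
  1-simplices (27): ac, ad, ae, af, ah, ai, bd, be, bf, bg, bh, bi, cd, ce, cf, cg, ch, de, df, dh, eg, ei, fg, fi, gh, gi, hi
  2-simplices (18): ace, acf, ade, adh, afi, ahi, bde, bdf, bei, bfg, bgh, bhi, cdf, cdh, ceg, cgh, egi, fgi

giving chain groups C_0 ≅ Z^9, C_1 ≅ Z^27, C_2 ≅ Z^18.

The boundary map ∂_1: C_1 → C_0 sends each edge [p,q] (with p < q) to q − p.
This gives a 9×27 integer matrix of rank 8; reducing to Smith normal form yields diagonal entries (1,1,1,1,1,1,1,1).

The boundary map ∂_2: C_2 → C_1 sends each 2-simplex [p,q,r] to [q,r] − [p,r] + [p,q]. For instance
  ∂fgi = gi − fi + fg,
  ∂acf = cf − af + ac.
As a 27×18 matrix over Z this has rank 18, with invariant factors (1,1,1,1,1,1,1,1,1,1,1,1,1,1,1,1,1,2).

Reading off H_k = ker ∂_k / im ∂_{k+1}:

  H_1: rank ker ∂_1 − rank ∂_2 = (27 − 8) − 18 = 1, and ∂_2 has invariant factor 2 > 1, so H_1 = Z ⊕ Z_2.

(K is a triangulation of the Klein bottle.)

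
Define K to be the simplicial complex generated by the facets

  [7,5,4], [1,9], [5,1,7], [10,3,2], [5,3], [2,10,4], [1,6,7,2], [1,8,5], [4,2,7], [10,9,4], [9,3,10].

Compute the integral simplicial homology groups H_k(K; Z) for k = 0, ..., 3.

K has 10 vertices, 22 edges, 12 triangles, 1 3-simplex.
rank ∂_0 = 0, rank ∂_1 = 9 ⇒ b_0 = 10 − 0 − 9 = 1; all invariant factors of ∂_1 are 1 so no torsion. So H_0 ≅ Z.
rank ∂_1 = 9, rank ∂_2 = 11 ⇒ b_1 = 22 − 9 − 11 = 2; all invariant factors of ∂_2 are 1 so no torsion. So H_1 ≅ Z^2.
rank ∂_2 = 11, rank ∂_3 = 1 ⇒ b_2 = 12 − 11 − 1 = 0; all invariant factors of ∂_3 are 1 so no torsion. So H_2 ≅ 0.
rank ∂_3 = 1, rank ∂_4 = 0 ⇒ b_3 = 1 − 1 − 0 = 0. So H_3 ≅ 0.

H_0 ≅ Z,  H_1 ≅ Z^2,  H_2 = 0,  H_3 = 0.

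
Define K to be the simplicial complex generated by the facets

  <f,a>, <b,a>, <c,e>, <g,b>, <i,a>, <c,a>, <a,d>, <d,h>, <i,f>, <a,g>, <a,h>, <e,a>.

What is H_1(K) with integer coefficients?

We work with the vertex ordering a < b < c < d < e < f < g < h < i. The simplices of K, each written with vertices in increasing order, are:

  0-simplices (9): a, b, c, d, e, f, g, h, i
  1-simplices (12): ab, ac, ad, ae, af, ag, ah, ai, bg, ce, dh, fi

giving chain groups C_0 ≅ Z^9, C_1 ≅ Z^12.

∂_1: C_1 → C_0 is given by ∂[p,q] = [q] − [p]. For instance
  ∂dh = h − d.
The 9×12 boundary matrix has rank 8 and Smith normal form diag(1,1,1,1,1,1,1,1).

Now H_k = ker ∂_k / im ∂_{k+1}, so:

  H_1: rank ker ∂_1 − rank ∂_2 = (12 − 8) − 0 = 4, and there is no ∂_2, so H_1 ≅ Z^4.

H_1 = Z^4.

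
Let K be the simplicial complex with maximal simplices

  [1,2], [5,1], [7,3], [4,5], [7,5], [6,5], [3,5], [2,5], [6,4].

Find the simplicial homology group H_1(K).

Take the total order 1 < 2 < 3 < 4 < 5 < 6 < 7 on the vertex set. Then K (dimension 1) consists of the simplices:

  0-simplices (7): [1], [2], [3], [4], [5], [6], [7]
  1-simplices (9): [1,2], [1,5], [2,5], [3,5], [3,7], [4,5], [4,6], [5,6], [5,7]

Hence C_0 ≅ Z^7, C_1 ≅ Z^9.

The boundary map ∂_1: C_1 → C_0 sends each edge [p,q] (with p < q) to q − p. For instance
  ∂[5,6] = [6] − [5].
As a 7×9 matrix over Z this has rank 6, with invariant factors (1,1,1,1,1,1).

Now H_k = ker ∂_k / im ∂_{k+1}, so:

  H_1: rank ker ∂_1 − rank ∂_2 = (9 − 6) − 0 = 3, and there is no ∂_2, so H_1 = Z^3.

H_1 ≅ Z^3.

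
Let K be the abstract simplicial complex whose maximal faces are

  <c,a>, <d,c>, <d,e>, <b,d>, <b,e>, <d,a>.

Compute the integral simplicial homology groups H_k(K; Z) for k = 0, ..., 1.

H_0 ≅ Z,  H_1 ≅ Z^2.

Order the vertices as a < b < c < d < e. Listing each simplex with vertices in this order, K has dimension 1 with simplices:

  0-simplices (5): a, b, c, d, e
  1-simplices (6): ac, ad, bd, be, cd, de

Hence C_0 ≅ Z^5, C_1 ≅ Z^6.

∂_1: C_1 → C_0 maps an edge to its endpoints' difference, ∂[p,q] = q − p. For instance
  ∂ac = c − a.
The resulting 5×6 matrix has rank 4, and its Smith normal form has invariant factors (1,1,1,1).

Reading off H_k = ker ∂_k / im ∂_{k+1}:

  H_0: rank C_0 − rank ∂_1 = 5 − 4 = 1, and the invariant factors of ∂_1 are all 1, so H_0 = Z.
  H_1: rank ker ∂_1 − rank ∂_2 = (6 − 4) − 0 = 2, and there is no ∂_2, so H_1 = Z^2.

As a check, the Euler characteristic is 5 − 6 = -1, which agrees with 1 − 2 = -1.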